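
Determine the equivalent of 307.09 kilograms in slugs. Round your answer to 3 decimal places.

1 kilogram = 0.0685218 slug.
So 307.09 × 0.0685218 ≈ 21.042 slug.

21.042 slug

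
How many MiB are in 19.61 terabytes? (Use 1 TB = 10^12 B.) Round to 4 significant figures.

1.870e+7 mebibytes

1 TB = 953674 MiB.
So 19.61 × 953674 ≈ 1.870e+7 MiB.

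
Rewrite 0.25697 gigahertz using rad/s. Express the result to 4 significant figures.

1.615e+9 rad/s

1 GHz = 6.28319e+9 rad/s.
Thus 0.25697 × 6.28319e+9 ≈ 1.615e+9 rad/s.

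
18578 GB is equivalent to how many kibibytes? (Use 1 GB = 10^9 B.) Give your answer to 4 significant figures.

1.814e+10 kibibytes

1 gigabyte = 976562.5 KiB.
So 18578 × 976562.5 ≈ 1.814e+10 KiB.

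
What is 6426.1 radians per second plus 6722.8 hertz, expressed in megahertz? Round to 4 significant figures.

6426.1 rad/s = 0.00102275 MHz and 6722.8 Hz = 0.00672280 MHz.
0.00102275 + 0.00672280 ≈ 0.007746 MHz.

0.007746 megahertz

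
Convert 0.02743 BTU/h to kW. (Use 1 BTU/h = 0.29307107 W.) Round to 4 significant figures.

8.039e-6 kilowatts

1 BTU per hour = 0.000293071 kW.
So 0.02743 × 0.000293071 ≈ 8.039e-6 kW.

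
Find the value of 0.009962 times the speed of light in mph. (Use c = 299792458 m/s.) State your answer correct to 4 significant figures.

6.681 × 10^6 mph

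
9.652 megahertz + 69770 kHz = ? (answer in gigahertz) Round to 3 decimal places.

0.079 gigahertz

9.652 MHz = 0.00965200 GHz and 69770 kHz = 0.0697700 GHz.
0.00965200 + 0.0697700 ≈ 0.079 GHz.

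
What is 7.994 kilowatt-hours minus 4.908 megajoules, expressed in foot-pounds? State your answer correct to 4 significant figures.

7.994 kWh = 2.12259 × 10^7 ft·lbf and 4.908 MJ = 3.61996 × 10^6 ft·lbf.
2.12259 × 10^7 − 3.61996 × 10^6 ≈ 1.761 × 10^7 ft·lbf.

1.761 × 10^7 ft·lbf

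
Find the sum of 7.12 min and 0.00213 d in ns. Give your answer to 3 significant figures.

6.11 × 10^11 ns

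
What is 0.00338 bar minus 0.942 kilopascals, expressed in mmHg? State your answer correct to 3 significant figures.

-4.53 mmHg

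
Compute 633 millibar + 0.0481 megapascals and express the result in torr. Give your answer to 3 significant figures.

836 torr

633 mbar = 474.789 torr and 0.0481 MPa = 360.780 torr.
474.789 + 360.780 ≈ 836 torr.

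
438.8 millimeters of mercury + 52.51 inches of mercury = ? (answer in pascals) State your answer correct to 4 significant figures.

438.8 mmHg = 58501.9 Pa and 52.51 inHg = 177819 Pa.
58501.9 + 177819 ≈ 236300 Pa.

236300 Pa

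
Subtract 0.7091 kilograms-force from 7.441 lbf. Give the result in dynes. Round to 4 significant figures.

2.615e+6 dynes

7.441 lbf = 3.30992e+6 dyn and 0.7091 kgf = 695390 dyn.
3.30992e+6 − 695390 ≈ 2.615e+6 dyn.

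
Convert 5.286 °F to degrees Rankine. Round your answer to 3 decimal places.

464.956 °R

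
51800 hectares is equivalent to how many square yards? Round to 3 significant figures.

1 hectare = 11959.9 square yards.
Thus 51800 × 11959.9 ≈ 6.20 × 10^8 yd².

6.20 × 10^8 yd²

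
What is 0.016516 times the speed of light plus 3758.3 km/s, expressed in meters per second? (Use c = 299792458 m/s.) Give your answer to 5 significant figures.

0.016516 c = 4.95137 × 10^6 m/s and 3758.3 km/s = 3.75830 × 10^6 m/s.
4.95137 × 10^6 + 3.75830 × 10^6 ≈ 8.7097 × 10^6 m/s.

8.7097 × 10^6 meters per second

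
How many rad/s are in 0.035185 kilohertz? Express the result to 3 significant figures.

221 rad/s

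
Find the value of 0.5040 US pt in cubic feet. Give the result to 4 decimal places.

0.0084 ft³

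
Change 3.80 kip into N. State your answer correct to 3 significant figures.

16900 newtons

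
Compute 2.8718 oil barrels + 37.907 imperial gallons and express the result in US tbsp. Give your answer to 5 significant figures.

2.8718 bbl = 30877.6 US tbsp and 37.907 imp gal = 11654.2 US tbsp.
30877.6 + 11654.2 ≈ 42532 US tbsp.

42532 US tablespoons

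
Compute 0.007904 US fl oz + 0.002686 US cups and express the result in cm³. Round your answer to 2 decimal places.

0.007904 US fl oz = 0.233749 cm³ and 0.002686 US cup = 0.635476 cm³.
0.233749 + 0.635476 ≈ 0.87 cm³.

0.87 cm³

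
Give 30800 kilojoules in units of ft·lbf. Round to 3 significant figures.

2.27e+7 ft·lbf

1 kilojoule = 737.562 foot-pounds.
Then 30800 × 737.562 ≈ 2.27e+7 ft·lbf.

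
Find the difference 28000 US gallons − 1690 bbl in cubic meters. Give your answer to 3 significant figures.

28000 US gal = 105.992 m³ and 1690 bbl = 268.689 m³.
105.992 − 268.689 ≈ -163 m³.

-163 m³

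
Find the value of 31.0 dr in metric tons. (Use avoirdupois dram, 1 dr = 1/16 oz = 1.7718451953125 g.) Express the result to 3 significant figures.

5.49 × 10^-5 metric tons

1 dram = 1.77185 × 10^-6 t.
So 31.0 × 1.77185 × 10^-6 ≈ 5.49 × 10^-5 t.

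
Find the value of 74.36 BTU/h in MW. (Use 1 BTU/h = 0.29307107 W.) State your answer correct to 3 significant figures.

2.18e-5 MW

1 BTU/h = 2.93071e-7 megawatts.
Thus 74.36 × 2.93071e-7 ≈ 2.18e-5 MW.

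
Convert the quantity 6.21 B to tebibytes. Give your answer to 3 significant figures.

5.65e-12 TiB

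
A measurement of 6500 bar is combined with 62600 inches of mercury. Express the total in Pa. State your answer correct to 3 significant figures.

8.62e+8 Pa

6500 bar = 6.50000e+8 Pa and 62600 inHg = 2.11988e+8 Pa.
6.50000e+8 + 2.11988e+8 ≈ 8.62e+8 Pa.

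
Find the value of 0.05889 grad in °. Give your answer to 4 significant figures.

1 grad = 0.900000 °.
0.05889 × 0.900000 ≈ 0.05300 °.

0.05300 °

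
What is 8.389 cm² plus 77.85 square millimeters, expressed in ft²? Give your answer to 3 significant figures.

8.389 cm² = 0.00902984 ft² and 77.85 mm² = 0.000837970 ft².
0.00902984 + 0.000837970 ≈ 0.00987 ft².

0.00987 ft²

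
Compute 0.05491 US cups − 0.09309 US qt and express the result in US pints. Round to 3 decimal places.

0.05491 US cup = 0.0274550 US pt and 0.09309 US qt = 0.186180 US pt.
0.0274550 − 0.186180 ≈ -0.159 US pt.

-0.159 US pints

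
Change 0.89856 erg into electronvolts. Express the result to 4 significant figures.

1 erg = 6.24151e+11 eV.
Thus 0.89856 × 6.24151e+11 ≈ 5.608e+11 eV.

5.608e+11 electronvolts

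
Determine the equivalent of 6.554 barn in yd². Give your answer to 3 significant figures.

7.84 × 10^-28 yd²

1 barn = 1.19599 × 10^-28 square yards.
So 6.554 × 1.19599 × 10^-28 ≈ 7.84 × 10^-28 yd².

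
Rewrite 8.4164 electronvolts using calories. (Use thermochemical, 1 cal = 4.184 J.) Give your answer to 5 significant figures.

1 electronvolt = 3.82929e-20 calories.
8.4164 × 3.82929e-20 ≈ 3.2229e-19 cal.

3.2229e-19 cal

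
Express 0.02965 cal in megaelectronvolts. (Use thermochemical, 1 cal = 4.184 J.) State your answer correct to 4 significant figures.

7.743 × 10^11 megaelectronvolts

1 calorie = 2.61145 × 10^13 MeV.
Then 0.02965 × 2.61145 × 10^13 ≈ 7.743 × 10^11 MeV.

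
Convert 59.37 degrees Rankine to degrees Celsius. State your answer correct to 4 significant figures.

-240.2 °C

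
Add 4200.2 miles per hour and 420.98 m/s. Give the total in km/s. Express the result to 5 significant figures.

2.2986 kilometers per second

4200.2 mph = 1.87766 km/s and 420.98 m/s = 0.420980 km/s.
1.87766 + 0.420980 ≈ 2.2986 km/s.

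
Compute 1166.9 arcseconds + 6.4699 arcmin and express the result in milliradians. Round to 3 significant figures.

1166.9 arcsec = 5.65729 mrad and 6.4699 arcmin = 1.88202 mrad.
5.65729 + 1.88202 ≈ 7.54 mrad.

7.54 mrad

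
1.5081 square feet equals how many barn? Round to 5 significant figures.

1 ft² = 9.29030 × 10^26 barn.
Then 1.5081 × 9.29030 × 10^26 ≈ 1.4011 × 10^27 barn.

1.4011 × 10^27 barns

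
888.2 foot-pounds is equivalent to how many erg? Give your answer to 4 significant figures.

1 ft·lbf = 1.35582 × 10^7 ergs.
Then 888.2 × 1.35582 × 10^7 ≈ 1.204 × 10^10 erg.

1.204 × 10^10 ergs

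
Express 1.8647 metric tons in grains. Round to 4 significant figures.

1 metric ton = 1.54324e+7 grains.
1.8647 × 1.54324e+7 ≈ 2.878e+7 gr.

2.878e+7 gr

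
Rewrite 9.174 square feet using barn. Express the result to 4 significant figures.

8.523 × 10^27 barns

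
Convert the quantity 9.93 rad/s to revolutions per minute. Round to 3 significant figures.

1 radian per second = 9.54930 rpm.
9.93 × 9.54930 ≈ 94.8 rpm.

94.8 rpm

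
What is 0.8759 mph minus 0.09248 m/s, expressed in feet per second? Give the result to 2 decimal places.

0.98 ft/s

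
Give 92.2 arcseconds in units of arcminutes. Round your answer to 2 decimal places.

1 arcsec = 0.0166667 arcmin.
92.2 × 0.0166667 ≈ 1.54 arcmin.

1.54 arcminutes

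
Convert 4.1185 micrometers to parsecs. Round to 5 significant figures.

1.3347e-22 pc

1 μm = 3.24078e-23 pc.
4.1185 × 3.24078e-23 ≈ 1.3347e-22 pc.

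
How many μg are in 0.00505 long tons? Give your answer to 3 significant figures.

5.13e+9 μg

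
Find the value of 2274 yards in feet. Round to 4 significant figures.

1 yard = 3.00000 ft.
Thus 2274 × 3.00000 ≈ 6822 ft.

6822 ft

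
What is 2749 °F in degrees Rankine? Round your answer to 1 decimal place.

3208.7 °R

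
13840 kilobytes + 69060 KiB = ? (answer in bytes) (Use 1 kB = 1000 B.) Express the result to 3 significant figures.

8.46 × 10^7 B

13840 kB = 1.38400 × 10^7 B and 69060 KiB = 7.07174 × 10^7 B.
1.38400 × 10^7 + 7.07174 × 10^7 ≈ 8.46 × 10^7 B.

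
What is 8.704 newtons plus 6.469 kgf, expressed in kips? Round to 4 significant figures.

8.704 N = 0.00195674 kip and 6.469 kgf = 0.0142617 kip.
0.00195674 + 0.0142617 ≈ 0.01622 kip.

0.01622 kip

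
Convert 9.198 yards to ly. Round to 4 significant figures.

8.890 × 10^-16 light-years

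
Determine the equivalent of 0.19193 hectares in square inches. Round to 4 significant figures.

1 ha = 1.55000e+7 square inches.
So 0.19193 × 1.55000e+7 ≈ 2.975e+6 in².

2.975e+6 square inches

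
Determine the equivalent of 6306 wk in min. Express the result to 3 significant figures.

6.36 × 10^7 min

1 week = 10080.0 minutes.
Then 6306 × 10080.0 ≈ 6.36 × 10^7 min.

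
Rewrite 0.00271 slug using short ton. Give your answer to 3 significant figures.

4.36e-5 short ton

1 slug = 0.0160870 short ton.
0.00271 × 0.0160870 ≈ 4.36e-5 short ton.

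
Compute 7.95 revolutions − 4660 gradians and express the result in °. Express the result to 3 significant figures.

-1330 °

7.95 rev = 2862.00 ° and 4660 grad = 4194.00 °.
2862.00 − 4194.00 ≈ -1330 °.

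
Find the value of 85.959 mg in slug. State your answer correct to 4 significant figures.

5.890e-6 slug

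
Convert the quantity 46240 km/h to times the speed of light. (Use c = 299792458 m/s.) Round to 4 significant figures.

1 kilometer per hour = 9.26567 × 10^-10 c.
46240 × 9.26567 × 10^-10 ≈ 4.284 × 10^-5 c.

4.284 × 10^-5 c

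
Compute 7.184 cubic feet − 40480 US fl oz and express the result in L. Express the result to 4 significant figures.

-993.7 L

7.184 ft³ = 203.428 L and 40480 US fl oz = 1197.14 L.
203.428 − 1197.14 ≈ -993.7 L.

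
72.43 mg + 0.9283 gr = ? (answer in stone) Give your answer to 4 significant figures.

2.088e-5 stone

72.43 mg = 1.14058e-5 st and 0.9283 gr = 9.47245e-6 st.
1.14058e-5 + 9.47245e-6 ≈ 2.088e-5 st.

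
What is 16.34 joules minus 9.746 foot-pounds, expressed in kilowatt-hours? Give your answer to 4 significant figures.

8.684e-7 kWh

16.34 J = 4.53889e-6 kWh and 9.746 ft·lbf = 3.67050e-6 kWh.
4.53889e-6 − 3.67050e-6 ≈ 8.684e-7 kWh.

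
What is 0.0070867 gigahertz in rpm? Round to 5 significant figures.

1 gigahertz = 6.00000 × 10^10 revolutions per minute.
Thus 0.0070867 × 6.00000 × 10^10 ≈ 4.2520 × 10^8 rpm.

4.2520 × 10^8 rpm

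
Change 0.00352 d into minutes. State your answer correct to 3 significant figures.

5.07 minutes

1 d = 1440.00 minutes.
So 0.00352 × 1440.00 ≈ 5.07 min.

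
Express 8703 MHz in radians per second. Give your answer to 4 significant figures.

5.468 × 10^10 radians per second

1 megahertz = 6.28319 × 10^6 rad/s.
8703 × 6.28319 × 10^6 ≈ 5.468 × 10^10 rad/s.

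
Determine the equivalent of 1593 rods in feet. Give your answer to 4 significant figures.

1 rod = 16.5000 ft.
1593 × 16.5000 ≈ 26280 ft.

26280 ft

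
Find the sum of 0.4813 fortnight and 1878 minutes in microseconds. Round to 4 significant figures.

6.949e+11 microseconds

0.4813 fortnight = 5.82180e+11 μs and 1878 min = 1.12680e+11 μs.
5.82180e+11 + 1.12680e+11 ≈ 6.949e+11 μs.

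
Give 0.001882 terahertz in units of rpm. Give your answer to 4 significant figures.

1.129e+11 rpm

1 terahertz = 6.00000e+13 rpm.
So 0.001882 × 6.00000e+13 ≈ 1.129e+11 rpm.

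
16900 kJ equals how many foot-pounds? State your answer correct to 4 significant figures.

1 kJ = 737.562 ft·lbf.
Thus 16900 × 737.562 ≈ 1.246e+7 ft·lbf.

1.246e+7 ft·lbf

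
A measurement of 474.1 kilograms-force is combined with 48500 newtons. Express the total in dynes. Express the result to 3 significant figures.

5.31e+9 dyn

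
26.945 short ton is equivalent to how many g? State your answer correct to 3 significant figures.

2.44 × 10^7 grams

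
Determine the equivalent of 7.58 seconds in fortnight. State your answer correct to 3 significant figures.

6.27e-6 fortnights

1 second = 8.26720e-7 fortnights.
Thus 7.58 × 8.26720e-7 ≈ 6.27e-6 fortnight.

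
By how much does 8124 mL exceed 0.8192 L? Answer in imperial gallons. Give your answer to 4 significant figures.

1.607 imp gal

8124 mL = 1.78703 imp gal and 0.8192 L = 0.180199 imp gal.
1.78703 − 0.180199 ≈ 1.607 imp gal.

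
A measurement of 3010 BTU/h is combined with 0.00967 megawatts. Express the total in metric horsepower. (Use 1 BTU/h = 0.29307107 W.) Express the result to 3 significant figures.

3010 BTU/h = 1.19938 PS and 0.00967 MW = 13.1475 PS.
1.19938 + 13.1475 ≈ 14.3 PS.

14.3 PS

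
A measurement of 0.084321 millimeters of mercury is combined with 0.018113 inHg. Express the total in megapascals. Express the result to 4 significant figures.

7.258 × 10^-5 MPa

0.084321 mmHg = 1.12419 × 10^-5 MPa and 0.018113 inHg = 6.13377 × 10^-5 MPa.
1.12419 × 10^-5 + 6.13377 × 10^-5 ≈ 7.258 × 10^-5 MPa.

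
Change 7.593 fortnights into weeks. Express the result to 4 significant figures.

15.19 wk

1 fortnight = 2.00000 wk.
7.593 × 2.00000 ≈ 15.19 wk.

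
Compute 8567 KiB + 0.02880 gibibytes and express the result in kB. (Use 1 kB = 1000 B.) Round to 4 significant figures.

8567 KiB = 8772.61 kB and 0.02880 GiB = 30923.8 kB.
8772.61 + 30923.8 ≈ 39700 kB.

39700 kB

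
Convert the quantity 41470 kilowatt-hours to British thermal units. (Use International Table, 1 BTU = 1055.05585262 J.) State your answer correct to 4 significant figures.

1 kWh = 3412.14 British thermal units.
Thus 41470 × 3412.14 ≈ 1.415e+8 BTU.

1.415e+8 BTU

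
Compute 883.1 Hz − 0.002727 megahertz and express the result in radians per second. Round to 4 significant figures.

-11590 radians per second

883.1 Hz = 5548.68 rad/s and 0.002727 MHz = 17134.2 rad/s.
5548.68 − 17134.2 ≈ -11590 rad/s.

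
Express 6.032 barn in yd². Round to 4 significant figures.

1 barn = 1.19599 × 10^-28 yd².
6.032 × 1.19599 × 10^-28 ≈ 7.214 × 10^-28 yd².

7.214 × 10^-28 yd²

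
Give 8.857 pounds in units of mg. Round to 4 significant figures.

1 lb = 453592 mg.
Then 8.857 × 453592 ≈ 4.017e+6 mg.

4.017e+6 milligrams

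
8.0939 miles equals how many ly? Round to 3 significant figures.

1 mi = 1.70108 × 10^-13 ly.
8.0939 × 1.70108 × 10^-13 ≈ 1.38 × 10^-12 ly.

1.38 × 10^-12 ly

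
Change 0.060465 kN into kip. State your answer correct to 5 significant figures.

0.013593 kips

1 kilonewton = 0.224809 kip.
Then 0.060465 × 0.224809 ≈ 0.013593 kip.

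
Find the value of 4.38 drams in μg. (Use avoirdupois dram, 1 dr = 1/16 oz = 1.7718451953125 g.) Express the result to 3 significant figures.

7.76 × 10^6 μg

1 dr = 1.77185 × 10^6 micrograms.
So 4.38 × 1.77185 × 10^6 ≈ 7.76 × 10^6 μg.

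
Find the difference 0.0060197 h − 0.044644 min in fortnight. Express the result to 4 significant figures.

1.570e-5 fortnight

0.0060197 h = 1.79158e-5 fortnight and 0.044644 min = 2.21448e-6 fortnight.
1.79158e-5 − 2.21448e-6 ≈ 1.570e-5 fortnight.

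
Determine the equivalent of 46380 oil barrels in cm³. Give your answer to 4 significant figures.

1 bbl = 158987 cubic centimeters.
Then 46380 × 158987 ≈ 7.374e+9 cm³.

7.374e+9 cm³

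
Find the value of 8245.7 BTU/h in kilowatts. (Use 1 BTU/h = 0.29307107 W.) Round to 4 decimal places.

2.4166 kW

1 BTU per hour = 0.000293071 kilowatts.
Then 8245.7 × 0.000293071 ≈ 2.4166 kW.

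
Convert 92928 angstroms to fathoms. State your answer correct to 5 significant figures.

1 angstrom = 5.46807e-11 fathoms.
92928 × 5.46807e-11 ≈ 5.0814e-6 fathom.

5.0814e-6 fathom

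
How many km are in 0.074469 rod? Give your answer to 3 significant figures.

1 rod = 0.00502920 km.
So 0.074469 × 0.00502920 ≈ 0.000375 km.

0.000375 km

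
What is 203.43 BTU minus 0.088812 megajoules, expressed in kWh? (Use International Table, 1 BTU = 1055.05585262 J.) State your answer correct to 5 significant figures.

203.43 BTU = 0.0596194 kWh and 0.088812 MJ = 0.0246700 kWh.
0.0596194 − 0.0246700 ≈ 0.034949 kWh.

0.034949 kWh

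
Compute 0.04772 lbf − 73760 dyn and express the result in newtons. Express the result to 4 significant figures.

-0.5253 N

0.04772 lbf = 0.212269 N and 73760 dyn = 0.737600 N.
0.212269 − 0.737600 ≈ -0.5253 N.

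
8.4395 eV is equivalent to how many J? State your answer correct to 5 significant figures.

1 electronvolt = 1.60218 × 10^-19 J.
So 8.4395 × 1.60218 × 10^-19 ≈ 1.3522 × 10^-18 J.

1.3522 × 10^-18 joules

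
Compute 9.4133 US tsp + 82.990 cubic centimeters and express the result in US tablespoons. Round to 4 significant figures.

9.4133 US tsp = 3.13777 US tbsp and 82.990 cm³ = 5.61245 US tbsp.
3.13777 + 5.61245 ≈ 8.750 US tbsp.

8.750 US tbsp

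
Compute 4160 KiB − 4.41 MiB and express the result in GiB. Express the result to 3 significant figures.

4160 KiB = 0.00396729 GiB and 4.41 MiB = 0.00430664 GiB.
0.00396729 − 0.00430664 ≈ -0.000339 GiB.

-0.000339 GiB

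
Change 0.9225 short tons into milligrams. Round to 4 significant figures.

8.369 × 10^8 milligrams

1 short ton = 9.07185 × 10^8 mg.
Then 0.9225 × 9.07185 × 10^8 ≈ 8.369 × 10^8 mg.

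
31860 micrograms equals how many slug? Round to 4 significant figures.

2.183 × 10^-6 slug

1 microgram = 6.85218 × 10^-11 slug.
31860 × 6.85218 × 10^-11 ≈ 2.183 × 10^-6 slug.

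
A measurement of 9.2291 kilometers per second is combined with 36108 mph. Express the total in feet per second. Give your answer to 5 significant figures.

9.2291 km/s = 30279.2 ft/s and 36108 mph = 52958.4 ft/s.
30279.2 + 52958.4 ≈ 83238 ft/s.

83238 ft/s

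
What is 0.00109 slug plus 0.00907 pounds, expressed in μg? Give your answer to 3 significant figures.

2.00 × 10^7 μg

0.00109 slug = 1.59074 × 10^7 μg and 0.00907 lb = 4.11408 × 10^6 μg.
1.59074 × 10^7 + 4.11408 × 10^6 ≈ 2.00 × 10^7 μg.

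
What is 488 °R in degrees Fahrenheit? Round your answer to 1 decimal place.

°R = °F + 459.67.
Applying the formula gives 28.3 °F.

28.3 °F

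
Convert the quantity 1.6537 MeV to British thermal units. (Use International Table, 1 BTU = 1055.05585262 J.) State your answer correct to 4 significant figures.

2.511e-16 British thermal units

1 MeV = 1.51857e-16 BTU.
Then 1.6537 × 1.51857e-16 ≈ 2.511e-16 BTU.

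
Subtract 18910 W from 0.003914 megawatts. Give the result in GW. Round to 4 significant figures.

-1.500 × 10^-5 gigawatts

0.003914 MW = 3.91400 × 10^-6 GW and 18910 W = 1.89100 × 10^-5 GW.
3.91400 × 10^-6 − 1.89100 × 10^-5 ≈ -1.500 × 10^-5 GW.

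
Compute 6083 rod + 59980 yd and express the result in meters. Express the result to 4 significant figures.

6083 rod = 30592.6 m and 59980 yd = 54845.7 m.
30592.6 + 54845.7 ≈ 85440 m.

85440 meters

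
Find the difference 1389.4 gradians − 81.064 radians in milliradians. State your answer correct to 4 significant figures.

-59240 mrad

1389.4 grad = 21824.6 mrad and 81.064 rad = 81064.0 mrad.
21824.6 − 81064.0 ≈ -59240 mrad.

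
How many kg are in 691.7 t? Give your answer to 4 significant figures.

1 metric ton = 1000.00 kg.
691.7 × 1000.00 ≈ 691700 kg.

691700 kilograms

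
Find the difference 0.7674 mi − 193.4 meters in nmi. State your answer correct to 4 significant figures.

0.5624 nmi

0.7674 mi = 0.666852 nmi and 193.4 m = 0.104428 nmi.
0.666852 − 0.104428 ≈ 0.5624 nmi.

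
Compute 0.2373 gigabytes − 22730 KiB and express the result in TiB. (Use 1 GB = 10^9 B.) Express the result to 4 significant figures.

0.0001947 tebibytes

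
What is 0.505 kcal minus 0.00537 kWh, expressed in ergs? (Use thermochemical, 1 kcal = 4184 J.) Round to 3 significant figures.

-1.72e+11 ergs

0.505 kcal = 2.11292e+10 erg and 0.00537 kWh = 1.93320e+11 erg.
2.11292e+10 − 1.93320e+11 ≈ -1.72e+11 erg.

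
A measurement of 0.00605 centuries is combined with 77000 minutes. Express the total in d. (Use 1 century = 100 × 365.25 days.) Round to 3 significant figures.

274 d

0.00605 century = 220.976 d and 77000 min = 53.4722 d.
220.976 + 53.4722 ≈ 274 d.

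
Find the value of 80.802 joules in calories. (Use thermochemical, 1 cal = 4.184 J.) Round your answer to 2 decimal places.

1 joule = 0.239006 cal.
Thus 80.802 × 0.239006 ≈ 19.31 cal.

19.31 calories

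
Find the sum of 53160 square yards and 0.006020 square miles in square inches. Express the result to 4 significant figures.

9.306 × 10^7 square inches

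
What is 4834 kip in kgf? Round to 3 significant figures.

2.19 × 10^6 kilograms-force

1 kip = 453.592 kgf.
Thus 4834 × 453.592 ≈ 2.19 × 10^6 kgf.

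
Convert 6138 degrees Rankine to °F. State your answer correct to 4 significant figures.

°R = °F + 459.67.
Applying the formula gives 5678 °F.

5678 degrees Fahrenheit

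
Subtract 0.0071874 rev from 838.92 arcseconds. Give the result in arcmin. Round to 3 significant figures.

838.92 arcsec = 13.9820 arcmin and 0.0071874 rev = 155.248 arcmin.
13.9820 − 155.248 ≈ -141 arcmin.

-141 arcmin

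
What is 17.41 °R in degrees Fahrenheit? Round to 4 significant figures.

-442.3 °F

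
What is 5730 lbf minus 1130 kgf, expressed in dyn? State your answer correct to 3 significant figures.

1.44 × 10^9 dynes

5730 lbf = 2.54883 × 10^9 dyn and 1130 kgf = 1.10815 × 10^9 dyn.
2.54883 × 10^9 − 1.10815 × 10^9 ≈ 1.44 × 10^9 dyn.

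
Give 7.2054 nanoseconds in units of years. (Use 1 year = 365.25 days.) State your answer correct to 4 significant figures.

1 ns = 3.16881e-17 yr.
Then 7.2054 × 3.16881e-17 ≈ 2.283e-16 yr.

2.283e-16 yr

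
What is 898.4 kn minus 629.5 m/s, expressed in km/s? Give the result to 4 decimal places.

-0.1673 km/s

898.4 kn = 0.462177 km/s and 629.5 m/s = 0.629500 km/s.
0.462177 − 0.629500 ≈ -0.1673 km/s.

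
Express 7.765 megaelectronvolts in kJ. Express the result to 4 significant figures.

1 MeV = 1.60218 × 10^-16 kJ.
7.765 × 1.60218 × 10^-16 ≈ 1.244 × 10^-15 kJ.

1.244 × 10^-15 kilojoules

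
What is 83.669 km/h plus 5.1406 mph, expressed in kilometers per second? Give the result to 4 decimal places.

83.669 km/h = 0.0232414 km/s and 5.1406 mph = 0.00229805 km/s.
0.0232414 + 0.00229805 ≈ 0.0255 km/s.

0.0255 km/s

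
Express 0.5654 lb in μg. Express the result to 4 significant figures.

2.565 × 10^8 micrograms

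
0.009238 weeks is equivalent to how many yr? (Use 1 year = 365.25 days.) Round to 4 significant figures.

0.0001770 years

1 week = 0.0191650 yr.
Then 0.009238 × 0.0191650 ≈ 0.0001770 yr.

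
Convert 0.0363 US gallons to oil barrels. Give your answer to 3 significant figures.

1 US gal = 0.0238095 bbl.
Then 0.0363 × 0.0238095 ≈ 0.000864 bbl.

0.000864 bbl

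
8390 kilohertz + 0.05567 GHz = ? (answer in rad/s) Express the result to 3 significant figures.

4.03e+8 rad/s

8390 kHz = 5.27159e+7 rad/s and 0.05567 GHz = 3.49785e+8 rad/s.
5.27159e+7 + 3.49785e+8 ≈ 4.03e+8 rad/s.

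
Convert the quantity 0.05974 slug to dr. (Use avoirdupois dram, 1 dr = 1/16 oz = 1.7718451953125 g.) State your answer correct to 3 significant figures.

492 drams

1 slug = 8236.56 drams.
0.05974 × 8236.56 ≈ 492 dr.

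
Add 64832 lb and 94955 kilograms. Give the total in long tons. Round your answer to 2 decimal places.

122.40 long tons

64832 lb = 28.9429 long ton and 94955 kg = 93.4553 long ton.
28.9429 + 93.4553 ≈ 122.40 long ton.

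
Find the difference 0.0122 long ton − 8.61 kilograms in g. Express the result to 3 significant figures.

0.0122 long ton = 12395.8 g and 8.61 kg = 8610.00 g.
12395.8 − 8610.00 ≈ 3790 g.

3790 g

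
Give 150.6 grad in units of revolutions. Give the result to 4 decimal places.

1 gradian = 0.00250000 rev.
Then 150.6 × 0.00250000 ≈ 0.3765 rev.

0.3765 rev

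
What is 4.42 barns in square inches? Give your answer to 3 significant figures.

6.85e-25 in²

1 barn = 1.55000e-25 in².
Then 4.42 × 1.55000e-25 ≈ 6.85e-25 in².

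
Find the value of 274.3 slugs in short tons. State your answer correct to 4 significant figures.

4.413 short ton

1 slug = 0.0160870 short tons.
Thus 274.3 × 0.0160870 ≈ 4.413 short ton.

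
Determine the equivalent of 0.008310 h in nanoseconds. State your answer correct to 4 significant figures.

1 hour = 3.60000e+12 ns.
0.008310 × 3.60000e+12 ≈ 2.992e+10 ns.

2.992e+10 nanoseconds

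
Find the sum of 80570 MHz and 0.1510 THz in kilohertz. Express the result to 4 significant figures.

2.316 × 10^8 kHz

80570 MHz = 8.05700 × 10^7 kHz and 0.1510 THz = 1.51000 × 10^8 kHz.
8.05700 × 10^7 + 1.51000 × 10^8 ≈ 2.316 × 10^8 kHz.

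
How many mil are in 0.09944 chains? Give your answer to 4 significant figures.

1 chain = 792000 mils.
Then 0.09944 × 792000 ≈ 78760 mil.

78760 mil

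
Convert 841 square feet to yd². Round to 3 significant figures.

93.4 yd²

1 ft² = 0.111111 square yards.
So 841 × 0.111111 ≈ 93.4 yd².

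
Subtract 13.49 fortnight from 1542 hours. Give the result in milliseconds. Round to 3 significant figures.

1542 h = 5.55120 × 10^9 ms and 13.49 fortnight = 1.63175 × 10^10 ms.
5.55120 × 10^9 − 1.63175 × 10^10 ≈ -1.08 × 10^10 ms.

-1.08 × 10^10 ms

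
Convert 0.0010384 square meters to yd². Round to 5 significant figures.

0.0012419 yd²

1 m² = 1.19599 square yards.
0.0010384 × 1.19599 ≈ 0.0012419 yd².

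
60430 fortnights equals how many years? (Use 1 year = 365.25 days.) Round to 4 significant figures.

2316 yr

1 fortnight = 0.0383299 yr.
Then 60430 × 0.0383299 ≈ 2316 yr.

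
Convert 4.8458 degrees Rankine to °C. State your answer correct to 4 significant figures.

°R = (°C + 273.15) × 9/5.
Applying the formula gives -270.5 °C.

-270.5 degrees Celsius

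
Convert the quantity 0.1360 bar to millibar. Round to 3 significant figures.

136 millibar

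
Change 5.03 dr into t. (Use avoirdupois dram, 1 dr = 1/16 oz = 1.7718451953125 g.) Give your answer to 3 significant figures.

1 dram = 1.77185 × 10^-6 t.
Thus 5.03 × 1.77185 × 10^-6 ≈ 8.91 × 10^-6 t.

8.91 × 10^-6 t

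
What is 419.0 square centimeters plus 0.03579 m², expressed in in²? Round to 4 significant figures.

120.4 in²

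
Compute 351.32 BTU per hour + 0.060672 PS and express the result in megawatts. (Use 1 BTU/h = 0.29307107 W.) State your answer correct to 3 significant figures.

351.32 BTU/h = 0.000102962 MW and 0.060672 PS = 4.46242e-5 MW.
0.000102962 + 4.46242e-5 ≈ 0.000148 MW.

0.000148 megawatts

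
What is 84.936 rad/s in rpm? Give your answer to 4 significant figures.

1 rad/s = 9.54930 revolutions per minute.
So 84.936 × 9.54930 ≈ 811.1 rpm.

811.1 rpm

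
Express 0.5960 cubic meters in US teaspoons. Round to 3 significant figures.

121000 US tsp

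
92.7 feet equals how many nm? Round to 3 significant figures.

2.83e+10 nm

1 foot = 3.04800e+8 nm.
So 92.7 × 3.04800e+8 ≈ 2.83e+10 nm.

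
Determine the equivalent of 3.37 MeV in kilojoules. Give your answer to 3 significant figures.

5.40e-16 kilojoules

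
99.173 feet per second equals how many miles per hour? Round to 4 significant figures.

1 foot per second = 0.681818 mph.
Thus 99.173 × 0.681818 ≈ 67.62 mph.

67.62 miles per hour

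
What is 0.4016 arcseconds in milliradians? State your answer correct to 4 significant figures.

0.001947 milliradians

1 arcsec = 0.00484814 mrad.
So 0.4016 × 0.00484814 ≈ 0.001947 mrad.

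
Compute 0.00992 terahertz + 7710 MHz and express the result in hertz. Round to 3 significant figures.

0.00992 THz = 9.92000e+9 Hz and 7710 MHz = 7.71000e+9 Hz.
9.92000e+9 + 7.71000e+9 ≈ 1.76e+10 Hz.

1.76e+10 hertz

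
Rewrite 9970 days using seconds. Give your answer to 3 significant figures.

8.61 × 10^8 s

1 day = 86400.0 s.
9970 × 86400.0 ≈ 8.61 × 10^8 s.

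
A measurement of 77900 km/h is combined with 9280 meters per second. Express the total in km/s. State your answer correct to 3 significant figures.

30.9 km/s

77900 km/h = 21.6389 km/s and 9280 m/s = 9.28000 km/s.
21.6389 + 9.28000 ≈ 30.9 km/s.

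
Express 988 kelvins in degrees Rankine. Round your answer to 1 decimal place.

1778.4 °R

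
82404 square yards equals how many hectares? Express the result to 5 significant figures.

1 square yard = 8.36127e-5 ha.
Thus 82404 × 8.36127e-5 ≈ 6.8900 ha.

6.8900 ha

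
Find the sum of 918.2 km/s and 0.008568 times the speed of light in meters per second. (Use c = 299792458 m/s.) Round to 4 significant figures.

918.2 km/s = 918200 m/s and 0.008568 c = 2.56862 × 10^6 m/s.
918200 + 2.56862 × 10^6 ≈ 3.487 × 10^6 m/s.

3.487 × 10^6 m/s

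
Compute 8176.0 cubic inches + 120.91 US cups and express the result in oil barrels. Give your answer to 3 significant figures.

8176.0 in³ = 0.842713 bbl and 120.91 US cup = 0.179926 bbl.
0.842713 + 0.179926 ≈ 1.02 bbl.

1.02 bbl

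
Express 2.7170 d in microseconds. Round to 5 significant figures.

2.3475 × 10^11 μs

1 day = 8.64000 × 10^10 microseconds.
2.7170 × 8.64000 × 10^10 ≈ 2.3475 × 10^11 μs.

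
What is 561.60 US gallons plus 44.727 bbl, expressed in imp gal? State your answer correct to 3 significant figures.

561.60 US gal = 467.630 imp gal and 44.727 bbl = 1564.21 imp gal.
467.630 + 1564.21 ≈ 2030 imp gal.

2030 imp gal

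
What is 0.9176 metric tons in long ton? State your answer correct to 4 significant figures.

1 t = 0.984207 long tons.
Then 0.9176 × 0.984207 ≈ 0.9031 long ton.

0.9031 long ton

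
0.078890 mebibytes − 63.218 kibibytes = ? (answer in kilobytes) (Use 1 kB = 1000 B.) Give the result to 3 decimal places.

0.078890 MiB = 82.7222 kB and 63.218 KiB = 64.7352 kB.
82.7222 − 64.7352 ≈ 17.987 kB.

17.987 kilobytes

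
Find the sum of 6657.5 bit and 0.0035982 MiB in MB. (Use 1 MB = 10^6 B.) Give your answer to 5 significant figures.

0.0046052 MB

6657.5 bit = 0.0008321875 MB and 0.0035982 MiB = 0.003772986 MB.
0.0008321875 + 0.003772986 ≈ 0.0046052 MB.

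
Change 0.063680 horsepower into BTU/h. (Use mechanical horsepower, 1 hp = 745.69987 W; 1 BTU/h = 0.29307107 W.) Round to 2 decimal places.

162.03 BTU per hour

1 hp = 2544.43 BTU per hour.
0.063680 × 2544.43 ≈ 162.03 BTU/h.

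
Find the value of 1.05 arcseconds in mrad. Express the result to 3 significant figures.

1 arcsecond = 0.00484814 milliradians.
Thus 1.05 × 0.00484814 ≈ 0.00509 mrad.

0.00509 mrad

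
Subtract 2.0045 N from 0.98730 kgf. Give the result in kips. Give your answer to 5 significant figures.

0.0017260 kip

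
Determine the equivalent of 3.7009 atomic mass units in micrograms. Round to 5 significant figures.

1 atomic mass unit = 1.66054e-18 micrograms.
So 3.7009 × 1.66054e-18 ≈ 6.1455e-18 μg.

6.1455e-18 micrograms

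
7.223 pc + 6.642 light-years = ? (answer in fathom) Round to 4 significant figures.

1.562e+17 fathom

7.223 pc = 1.21871e+17 fathom and 6.642 ly = 3.43603e+16 fathom.
1.21871e+17 + 3.43603e+16 ≈ 1.562e+17 fathom.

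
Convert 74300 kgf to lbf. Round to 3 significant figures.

164000 lbf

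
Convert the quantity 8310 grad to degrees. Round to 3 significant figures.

1 grad = 0.900000 °.
8310 × 0.900000 ≈ 7480 °.

7480 degrees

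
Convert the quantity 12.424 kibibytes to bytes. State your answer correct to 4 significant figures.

1 KiB = 1024.00 B.
12.424 × 1024.00 ≈ 12720 B.

12720 bytes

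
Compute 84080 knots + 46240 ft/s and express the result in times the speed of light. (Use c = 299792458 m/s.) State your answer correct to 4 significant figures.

0.0001913 c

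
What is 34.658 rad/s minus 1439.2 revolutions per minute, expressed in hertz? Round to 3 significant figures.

-18.5 Hz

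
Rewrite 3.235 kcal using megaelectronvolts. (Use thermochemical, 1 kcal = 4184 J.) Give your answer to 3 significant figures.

8.45 × 10^16 megaelectronvolts

1 kcal = 2.61145 × 10^16 MeV.
Then 3.235 × 2.61145 × 10^16 ≈ 8.45 × 10^16 MeV.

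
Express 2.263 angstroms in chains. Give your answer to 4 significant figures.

1.125 × 10^-11 chains

1 Å = 4.97097 × 10^-12 chains.
So 2.263 × 4.97097 × 10^-12 ≈ 1.125 × 10^-11 chain.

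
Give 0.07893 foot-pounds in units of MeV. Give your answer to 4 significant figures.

6.679e+11 MeV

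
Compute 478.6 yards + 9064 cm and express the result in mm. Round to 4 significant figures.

478.6 yd = 437632 mm and 9064 cm = 90640.0 mm.
437632 + 90640.0 ≈ 528300 mm.

528300 millimeters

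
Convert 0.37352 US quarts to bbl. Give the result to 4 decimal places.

1 US quart = 0.00595238 bbl.
Thus 0.37352 × 0.00595238 ≈ 0.0022 bbl.

0.0022 bbl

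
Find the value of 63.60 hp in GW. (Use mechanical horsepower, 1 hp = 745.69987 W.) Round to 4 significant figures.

4.743e-5 GW

1 hp = 7.45700e-7 GW.
Thus 63.60 × 7.45700e-7 ≈ 4.743e-5 GW.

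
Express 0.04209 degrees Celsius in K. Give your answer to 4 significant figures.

273.2 K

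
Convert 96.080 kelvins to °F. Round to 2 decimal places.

-286.73 °F

K = (°F + 459.67) × 5/9.
Applying the formula gives -286.73 °F.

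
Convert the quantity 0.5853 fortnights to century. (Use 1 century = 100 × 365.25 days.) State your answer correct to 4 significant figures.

1 fortnight = 0.000383299 century.
So 0.5853 × 0.000383299 ≈ 0.0002243 century.

0.0002243 century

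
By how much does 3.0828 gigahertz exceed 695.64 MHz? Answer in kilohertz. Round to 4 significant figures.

3.0828 GHz = 3.08280 × 10^6 kHz and 695.64 MHz = 695640 kHz.
3.08280 × 10^6 − 695640 ≈ 2.387 × 10^6 kHz.

2.387 × 10^6 kilohertz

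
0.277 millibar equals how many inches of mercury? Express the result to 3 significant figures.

1 mbar = 0.0295300 inches of mercury.
Then 0.277 × 0.0295300 ≈ 0.00818 inHg.

0.00818 inHg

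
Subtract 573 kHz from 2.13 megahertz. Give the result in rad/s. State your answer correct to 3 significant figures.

9.78 × 10^6 rad/s

2.13 MHz = 1.33832 × 10^7 rad/s and 573 kHz = 3.60027 × 10^6 rad/s.
1.33832 × 10^7 − 3.60027 × 10^6 ≈ 9.78 × 10^6 rad/s.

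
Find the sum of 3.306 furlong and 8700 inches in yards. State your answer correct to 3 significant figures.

3.306 furlong = 727.320 yd and 8700 in = 241.667 yd.
727.320 + 241.667 ≈ 969 yd.

969 yd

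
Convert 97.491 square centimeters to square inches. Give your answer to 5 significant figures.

15.111 square inches

1 square centimeter = 0.155000 square inches.
97.491 × 0.155000 ≈ 15.111 in².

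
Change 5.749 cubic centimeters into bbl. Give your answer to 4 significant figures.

3.616 × 10^-5 bbl

1 cubic centimeter = 6.28981 × 10^-6 oil barrels.
Thus 5.749 × 6.28981 × 10^-6 ≈ 3.616 × 10^-5 bbl.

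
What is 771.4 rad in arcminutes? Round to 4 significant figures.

2.652e+6 arcmin

1 radian = 3437.75 arcminutes.
Then 771.4 × 3437.75 ≈ 2.652e+6 arcmin.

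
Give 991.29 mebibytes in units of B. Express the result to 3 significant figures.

1.04e+9 bytes

1 MiB = 1.04858e+6 bytes.
Thus 991.29 × 1.04858e+6 ≈ 1.04e+9 B.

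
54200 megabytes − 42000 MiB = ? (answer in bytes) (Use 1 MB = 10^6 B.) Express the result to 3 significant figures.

1.02 × 10^10 B

54200 MB = 5.42000 × 10^10 B and 42000 MiB = 4.40402 × 10^10 B.
5.42000 × 10^10 − 4.40402 × 10^10 ≈ 1.02 × 10^10 B.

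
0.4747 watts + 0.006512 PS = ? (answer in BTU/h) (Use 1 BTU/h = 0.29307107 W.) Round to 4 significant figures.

17.96 BTU/h

0.4747 W = 1.61974 BTU/h and 0.006512 PS = 16.3427 BTU/h.
1.61974 + 16.3427 ≈ 17.96 BTU/h.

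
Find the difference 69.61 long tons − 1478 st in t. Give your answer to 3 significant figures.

69.61 long ton = 70.7270 t and 1478 st = 9.38573 t.
70.7270 − 9.38573 ≈ 61.3 t.

61.3 metric tons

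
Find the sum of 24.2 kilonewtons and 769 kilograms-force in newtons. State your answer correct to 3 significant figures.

24.2 kN = 24200.0 N and 769 kgf = 7541.31 N.
24200.0 + 7541.31 ≈ 31700 N.

31700 newtons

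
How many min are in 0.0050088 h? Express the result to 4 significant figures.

0.3005 min

1 hour = 60.0000 min.
Then 0.0050088 × 60.0000 ≈ 0.3005 min.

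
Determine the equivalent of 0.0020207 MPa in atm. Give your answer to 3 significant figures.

0.0199 atm

1 megapascal = 9.86923 atmospheres.
0.0020207 × 9.86923 ≈ 0.0199 atm.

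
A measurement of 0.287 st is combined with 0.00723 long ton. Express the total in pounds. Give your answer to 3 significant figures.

20.2 pounds

0.287 st = 4.01800 lb and 0.00723 long ton = 16.1952 lb.
4.01800 + 16.1952 ≈ 20.2 lb.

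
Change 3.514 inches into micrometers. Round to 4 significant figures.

1 in = 25400.0 micrometers.
Thus 3.514 × 25400.0 ≈ 89260 μm.

89260 μm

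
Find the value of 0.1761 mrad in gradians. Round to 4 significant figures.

1 milliradian = 0.0636620 grad.
0.1761 × 0.0636620 ≈ 0.01121 grad.

0.01121 grad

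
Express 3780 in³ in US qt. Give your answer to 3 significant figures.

65.5 US qt

1 cubic inch = 0.0173160 US quarts.
3780 × 0.0173160 ≈ 65.5 US qt.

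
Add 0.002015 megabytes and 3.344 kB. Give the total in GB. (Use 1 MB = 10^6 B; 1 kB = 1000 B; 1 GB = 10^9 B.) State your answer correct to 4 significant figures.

0.002015 MB = 2.01500e-6 GB and 3.344 kB = 3.34400e-6 GB.
2.01500e-6 + 3.34400e-6 ≈ 5.359e-6 GB.

5.359e-6 gigabytes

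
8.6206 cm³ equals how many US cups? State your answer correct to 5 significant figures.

0.036437 US cup

1 cubic centimeter = 0.00422675 US cup.
Thus 8.6206 × 0.00422675 ≈ 0.036437 US cup.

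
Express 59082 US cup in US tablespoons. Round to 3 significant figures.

1 US cup = 16.0000 US tbsp.
Thus 59082 × 16.0000 ≈ 945000 US tbsp.

945000 US tbsp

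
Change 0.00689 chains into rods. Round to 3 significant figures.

0.0276 rods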